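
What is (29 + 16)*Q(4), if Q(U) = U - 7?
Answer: -135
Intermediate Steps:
Q(U) = -7 + U
(29 + 16)*Q(4) = (29 + 16)*(-7 + 4) = 45*(-3) = -135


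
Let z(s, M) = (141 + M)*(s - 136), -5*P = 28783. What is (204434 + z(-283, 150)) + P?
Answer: 383742/5 ≈ 76748.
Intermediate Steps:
P = -28783/5 (P = -1/5*28783 = -28783/5 ≈ -5756.6)
z(s, M) = (-136 + s)*(141 + M) (z(s, M) = (141 + M)*(-136 + s) = (-136 + s)*(141 + M))
(204434 + z(-283, 150)) + P = (204434 + (-19176 - 136*150 + 141*(-283) + 150*(-283))) - 28783/5 = (204434 + (-19176 - 20400 - 39903 - 42450)) - 28783/5 = (204434 - 121929) - 28783/5 = 82505 - 28783/5 = 383742/5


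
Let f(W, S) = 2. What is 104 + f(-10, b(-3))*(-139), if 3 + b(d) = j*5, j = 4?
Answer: -174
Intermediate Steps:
b(d) = 17 (b(d) = -3 + 4*5 = -3 + 20 = 17)
104 + f(-10, b(-3))*(-139) = 104 + 2*(-139) = 104 - 278 = -174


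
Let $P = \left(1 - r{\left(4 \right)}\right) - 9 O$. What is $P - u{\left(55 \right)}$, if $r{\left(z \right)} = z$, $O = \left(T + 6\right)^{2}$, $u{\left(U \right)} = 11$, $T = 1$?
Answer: $-455$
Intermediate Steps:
$O = 49$ ($O = \left(1 + 6\right)^{2} = 7^{2} = 49$)
$P = -444$ ($P = \left(1 - 4\right) - 441 = -3 - 441 = -444$)
$P - u{\left(55 \right)} = -444 - 11 = -455$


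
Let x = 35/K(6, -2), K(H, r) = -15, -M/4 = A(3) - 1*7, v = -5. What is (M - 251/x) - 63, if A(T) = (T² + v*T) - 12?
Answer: 1012/7 ≈ 144.57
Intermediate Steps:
A(T) = -12 + T² - 5*T (A(T) = (T² - 5*T) - 12 = -12 + T² - 5*T)
M = 100 (M = -4*((-12 + 3² - 5*3) - 1*7) = -4*((-12 + 9 - 15) - 7) = -4*(-18 - 7) = -4*(-25) = 100)
x = -7/3 (x = 35/(-15) = 35*(-1/15) = -7/3 ≈ -2.3333)
(M - 251/x) - 63 = (100 - 251/(-7/3)) - 63 = (100 - 251*(-3/7)) - 63 = (100 + 753/7) - 63 = 1453/7 - 63 = 1012/7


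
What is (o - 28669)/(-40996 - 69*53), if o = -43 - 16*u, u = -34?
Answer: 4024/6379 ≈ 0.63082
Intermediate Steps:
o = 501 (o = -43 - 16*(-34) = -43 + 544 = 501)
(o - 28669)/(-40996 - 69*53) = (501 - 28669)/(-40996 - 69*53) = -28168/(-40996 - 3657) = -28168/(-44653) = -28168*(-1/44653) = 4024/6379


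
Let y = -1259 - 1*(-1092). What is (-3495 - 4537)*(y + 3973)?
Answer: -30569792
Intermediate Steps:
y = -167 (y = -1259 + 1092 = -167)
(-3495 - 4537)*(y + 3973) = (-3495 - 4537)*(-167 + 3973) = -8032*3806 = -30569792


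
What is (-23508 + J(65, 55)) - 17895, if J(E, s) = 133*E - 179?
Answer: -32937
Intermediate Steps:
J(E, s) = -179 + 133*E
(-23508 + J(65, 55)) - 17895 = (-23508 + (-179 + 133*65)) - 17895 = (-23508 + (-179 + 8645)) - 17895 = (-23508 + 8466) - 17895 = -15042 - 17895 = -32937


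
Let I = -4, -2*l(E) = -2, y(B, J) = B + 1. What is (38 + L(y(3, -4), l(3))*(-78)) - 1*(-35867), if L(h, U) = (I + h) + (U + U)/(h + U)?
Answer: 179369/5 ≈ 35874.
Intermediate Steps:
y(B, J) = 1 + B
l(E) = 1 (l(E) = -½*(-2) = 1)
L(h, U) = -4 + h + 2*U/(U + h) (L(h, U) = (-4 + h) + (U + U)/(h + U) = (-4 + h) + (2*U)/(U + h) = (-4 + h) + 2*U/(U + h) = -4 + h + 2*U/(U + h))
(38 + L(y(3, -4), l(3))*(-78)) - 1*(-35867) = (38 + (((1 + 3)² - 4*(1 + 3) - 2*1 + 1*(1 + 3))/(1 + (1 + 3)))*(-78)) - 1*(-35867) = (38 + ((4² - 4*4 - 2 + 1*4)/(1 + 4))*(-78)) + 35867 = (38 + ((16 - 16 - 2 + 4)/5)*(-78)) + 35867 = (38 + ((⅕)*2)*(-78)) + 35867 = (38 + (⅖)*(-78)) + 35867 = (38 - 156/5) + 35867 = 34/5 + 35867 = 179369/5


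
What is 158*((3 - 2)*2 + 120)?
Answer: 19276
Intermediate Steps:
158*((3 - 2)*2 + 120) = 158*(1*2 + 120) = 158*(2 + 120) = 158*122 = 19276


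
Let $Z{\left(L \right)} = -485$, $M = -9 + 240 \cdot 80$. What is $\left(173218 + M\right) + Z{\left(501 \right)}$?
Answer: $191924$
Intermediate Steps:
$M = 19191$ ($M = -9 + 19200 = 19191$)
$\left(173218 + M\right) + Z{\left(501 \right)} = \left(173218 + 19191\right) - 485 = 192409 - 485 = 191924$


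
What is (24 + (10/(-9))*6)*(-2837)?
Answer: -147524/3 ≈ -49175.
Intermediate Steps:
(24 + (10/(-9))*6)*(-2837) = (24 + (10*(-⅑))*6)*(-2837) = (24 - 10/9*6)*(-2837) = (24 - 20/3)*(-2837) = (52/3)*(-2837) = -147524/3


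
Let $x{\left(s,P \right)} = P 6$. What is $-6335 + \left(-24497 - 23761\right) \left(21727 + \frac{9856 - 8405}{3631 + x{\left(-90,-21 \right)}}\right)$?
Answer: $- \frac{3675090215363}{3505} \approx -1.0485 \cdot 10^{9}$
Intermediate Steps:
$x{\left(s,P \right)} = 6 P$
$-6335 + \left(-24497 - 23761\right) \left(21727 + \frac{9856 - 8405}{3631 + x{\left(-90,-21 \right)}}\right) = -6335 + \left(-24497 - 23761\right) \left(21727 + \frac{9856 - 8405}{3631 + 6 \left(-21\right)}\right) = -6335 - 48258 \left(21727 + \frac{1451}{3631 - 126}\right) = -6335 - 48258 \left(21727 + \frac{1451}{3505}\right) = -6335 - \frac{3675068011188}{3505} = - \frac{3675090215363}{3505}$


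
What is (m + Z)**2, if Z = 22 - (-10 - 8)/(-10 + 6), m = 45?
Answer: 15625/4 ≈ 3906.3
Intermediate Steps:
Z = 35/2 (Z = 22 - (-18)/(-4) = 22 - (-18)*(-1)/4 = 22 - 1*9/2 = 22 - 9/2 = 35/2 ≈ 17.500)
(m + Z)**2 = (45 + 35/2)**2 = (125/2)**2 = 15625/4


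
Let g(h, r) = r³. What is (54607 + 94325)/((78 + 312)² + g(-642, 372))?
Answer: 4137/1434193 ≈ 0.0028845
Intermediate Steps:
(54607 + 94325)/((78 + 312)² + g(-642, 372)) = (54607 + 94325)/((78 + 312)² + 372³) = 148932/(390² + 51478848) = 148932/(152100 + 51478848) = 148932/51630948 = 148932*(1/51630948) = 4137/1434193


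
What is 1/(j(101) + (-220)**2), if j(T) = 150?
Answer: 1/48550 ≈ 2.0597e-5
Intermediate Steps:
1/(j(101) + (-220)**2) = 1/(150 + (-220)**2) = 1/(150 + 48400) = 1/48550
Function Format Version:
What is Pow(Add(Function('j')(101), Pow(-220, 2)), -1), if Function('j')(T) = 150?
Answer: Rational(1, 48550) ≈ 2.0597e-5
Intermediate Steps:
Pow(Add(Function('j')(101), Pow(-220, 2)), -1) = Pow(Add(150, Pow(-220, 2)), -1) = Pow(Add(150, 48400), -1) = Pow(48550, -1) = Rational(1, 48550)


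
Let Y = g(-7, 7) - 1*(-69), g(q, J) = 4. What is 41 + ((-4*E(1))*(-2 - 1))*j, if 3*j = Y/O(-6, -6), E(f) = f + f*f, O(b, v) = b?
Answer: -169/3 ≈ -56.333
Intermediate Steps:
Y = 73 (Y = 4 - 1*(-69) = 4 + 69 = 73)
E(f) = f + f²
j = -73/18 (j = (73/(-6))/3 = (73*(-⅙))/3 = (⅓)*(-73/6) = -73/18 ≈ -4.0556)
41 + ((-4*E(1))*(-2 - 1))*j = 41 + ((-4*(1 + 1))*(-2 - 1))*(-73/18) = 41 + (-4*2*(-3))*(-73/18) = 41 - 8*(-3)*(-73/18) = 41 + 24*(-73/18) = 41 - 292/3 = -169/3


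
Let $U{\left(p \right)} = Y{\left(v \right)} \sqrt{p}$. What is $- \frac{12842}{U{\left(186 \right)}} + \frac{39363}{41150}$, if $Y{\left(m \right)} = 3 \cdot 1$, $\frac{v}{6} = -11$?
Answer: $\frac{39363}{41150} - \frac{6421 \sqrt{186}}{279} \approx -312.92$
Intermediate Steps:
$v = -66$ ($v = 6 \left(-11\right) = -66$)
$Y{\left(m \right)} = 3$
$U{\left(p \right)} = 3 \sqrt{p}$
$- \frac{12842}{U{\left(186 \right)}} + \frac{39363}{41150} = - \frac{12842}{3 \sqrt{186}} + \frac{39363}{41150} = - 12842 \frac{\sqrt{186}}{558} + 39363 \cdot \frac{1}{41150} = - \frac{6421 \sqrt{186}}{279} + \frac{39363}{41150} = \frac{39363}{41150} - \frac{6421 \sqrt{186}}{279}$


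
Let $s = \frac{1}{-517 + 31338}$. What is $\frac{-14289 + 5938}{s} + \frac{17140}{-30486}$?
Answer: $- \frac{3923337413123}{15243} \approx -2.5739 \cdot 10^{8}$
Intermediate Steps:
$s = \frac{1}{30821} \approx 3.2445 \cdot 10^{-5}$
$\frac{-14289 + 5938}{s} + \frac{17140}{-30486} = \left(-14289 + 5938\right) \frac{1}{\frac{1}{30821}} + \frac{17140}{-30486} = \left(-8351\right) 30821 + 17140 \left(- \frac{1}{30486}\right) = -257386171 - \frac{8570}{15243} = - \frac{3923337413123}{15243}$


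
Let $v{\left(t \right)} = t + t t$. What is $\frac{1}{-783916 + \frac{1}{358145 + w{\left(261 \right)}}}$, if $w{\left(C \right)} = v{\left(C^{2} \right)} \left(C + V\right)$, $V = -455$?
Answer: $- \frac{900264161683}{705731480569890629} \approx -1.2756 \cdot 10^{-6}$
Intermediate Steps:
$v{\left(t \right)} = t + t^{2}$
$w{\left(C \right)} = C^{2} \left(1 + C^{2}\right) \left(-455 + C\right)$ ($w{\left(C \right)} = C^{2} \left(1 + C^{2}\right) \left(C - 455\right) = C^{2} \left(1 + C^{2}\right) \left(-455 + C\right)$)
$\frac{1}{-783916 + \frac{1}{358145 + w{\left(261 \right)}}} = \frac{1}{-783916 + \frac{1}{358145 + 261^{2} \left(1 + 261^{2}\right) \left(-455 + 261\right)}} = \frac{1}{-783916 + \frac{1}{358145 + 68121 \left(1 + 68121\right) \left(-194\right)}} = \frac{1}{-783916 + \frac{1}{358145 + 68121 \cdot 68122 \left(-194\right)}} = \frac{1}{-783916 + \frac{1}{358145 - 900264519828}} = \frac{1}{-783916 + \frac{1}{-900264161683}} = \frac{1}{-783916 - \frac{1}{900264161683}} = \frac{1}{- \frac{705731480569890629}{900264161683}} = - \frac{900264161683}{705731480569890629}$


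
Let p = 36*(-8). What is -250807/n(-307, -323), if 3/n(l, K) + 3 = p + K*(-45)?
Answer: -1190831636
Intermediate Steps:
p = -288
n(l, K) = 3/(-291 - 45*K) (n(l, K) = 3/(-3 + (-288 + K*(-45))) = 3/(-3 + (-288 - 45*K)) = 3/(-291 - 45*K))
-250807/n(-307, -323) = -250807/((-1/(97 + 15*(-323)))) = -250807/((-1/(97 - 4845))) = -250807/((-1/(-4748))) = -250807/((-1*(-1/4748))) = -250807/1/4748 = -250807*4748 = -1190831636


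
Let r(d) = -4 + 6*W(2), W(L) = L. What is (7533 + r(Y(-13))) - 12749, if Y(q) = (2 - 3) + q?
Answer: -5208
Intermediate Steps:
Y(q) = -1 + q
r(d) = 8 (r(d) = -4 + 6*2 = -4 + 12 = 8)
(7533 + r(Y(-13))) - 12749 = (7533 + 8) - 12749 = 7541 - 12749 = -5208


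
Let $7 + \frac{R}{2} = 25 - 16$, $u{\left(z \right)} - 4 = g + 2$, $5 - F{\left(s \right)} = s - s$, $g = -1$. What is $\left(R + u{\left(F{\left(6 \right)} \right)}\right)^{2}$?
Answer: $81$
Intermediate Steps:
$F{\left(s \right)} = 5$ ($F{\left(s \right)} = 5 - \left(s - s\right) = 5 - 0 = 5 + 0 = 5$)
$u{\left(z \right)} = 5$ ($u{\left(z \right)} = 4 + \left(-1 + 2\right) = 4 + 1 = 5$)
$R = 4$ ($R = -14 + 2 \left(25 - 16\right) = -14 + 2 \cdot 9 = -14 + 18 = 4$)
$\left(R + u{\left(F{\left(6 \right)} \right)}\right)^{2} = \left(4 + 5\right)^{2} = 9^{2} = 81$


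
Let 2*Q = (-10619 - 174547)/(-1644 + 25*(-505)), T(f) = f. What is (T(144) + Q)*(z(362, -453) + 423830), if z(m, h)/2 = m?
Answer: 911652870726/14269 ≈ 6.3890e+7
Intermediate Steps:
z(m, h) = 2*m
Q = 92583/14269 (Q = ((-10619 - 174547)/(-1644 + 25*(-505)))/2 = (-185166/(-1644 - 12625))/2 = (-185166/(-14269))/2 = (-185166*(-1/14269))/2 = (½)*(185166/14269) = 92583/14269 ≈ 6.4884)
(T(144) + Q)*(z(362, -453) + 423830) = (144 + 92583/14269)*(2*362 + 423830) = 2147319*(724 + 423830)/14269 = (2147319/14269)*424554 = 911652870726/14269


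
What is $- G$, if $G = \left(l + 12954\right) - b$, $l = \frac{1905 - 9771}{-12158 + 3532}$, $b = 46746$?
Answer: $\frac{7670577}{227} \approx 33791.0$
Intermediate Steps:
$l = \frac{207}{227}$ ($l = - \frac{7866}{-8626} = \left(-7866\right) \left(- \frac{1}{8626}\right) = \frac{207}{227} \approx 0.91189$)
$G = - \frac{7670577}{227}$ ($G = \left(\frac{207}{227} + 12954\right) - 46746 = \frac{2940765}{227} - 46746 = - \frac{7670577}{227} \approx -33791.0$)
$- G = \left(-1\right) \left(- \frac{7670577}{227}\right) = \frac{7670577}{227}$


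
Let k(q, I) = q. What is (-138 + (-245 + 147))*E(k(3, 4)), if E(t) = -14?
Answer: 3304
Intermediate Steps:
(-138 + (-245 + 147))*E(k(3, 4)) = (-138 + (-245 + 147))*(-14) = (-138 - 98)*(-14) = -236*(-14) = 3304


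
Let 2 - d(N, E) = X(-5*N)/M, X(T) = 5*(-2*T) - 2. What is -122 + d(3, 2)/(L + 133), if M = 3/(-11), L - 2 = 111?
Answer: -44201/369 ≈ -119.79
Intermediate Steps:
L = 113 (L = 2 + 111 = 113)
M = -3/11 (M = 3*(-1/11) = -3/11 ≈ -0.27273)
X(T) = -2 - 10*T (X(T) = -10*T - 2 = -2 - 10*T)
d(N, E) = -16/3 + 550*N/3 (d(N, E) = 2 - (-2 - (-50)*N)/(-3/11) = 2 - (-2 + 50*N)*(-11)/3 = 2 - (22/3 - 550*N/3) = 2 + (-22/3 + 550*N/3) = -16/3 + 550*N/3)
-122 + d(3, 2)/(L + 133) = -122 + (-16/3 + (550/3)*3)/(113 + 133) = -122 + (-16/3 + 550)/246 = -122 + (1634/3)*(1/246) = -122 + 817/369 = -44201/369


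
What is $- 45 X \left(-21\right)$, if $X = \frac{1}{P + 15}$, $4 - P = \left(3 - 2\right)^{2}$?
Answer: $\frac{105}{2} \approx 52.5$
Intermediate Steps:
$P = 3$ ($P = 4 - \left(3 - 2\right)^{2} = 4 - 1^{2} = 4 - 1 = 3$)
$X = \frac{1}{18}$ ($X = \frac{1}{3 + 15} = \frac{1}{18} \approx 0.055556$)
$- 45 X \left(-21\right) = \left(-45\right) \frac{1}{18} \left(-21\right) = \left(- \frac{5}{2}\right) \left(-21\right) = \frac{105}{2}$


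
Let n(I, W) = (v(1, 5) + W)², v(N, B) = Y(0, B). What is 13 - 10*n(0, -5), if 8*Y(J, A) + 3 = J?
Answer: -8829/32 ≈ -275.91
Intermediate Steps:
Y(J, A) = -3/8 + J/8
v(N, B) = -3/8 (v(N, B) = -3/8 + (⅛)*0 = -3/8 + 0 = -3/8)
n(I, W) = (-3/8 + W)²
13 - 10*n(0, -5) = 13 - 5*(-3 + 8*(-5))²/32 = 13 - 5*(-3 - 40)²/32 = 13 - 5*(-43)²/32 = 13 - 5*1849/32 = 13 - 10*1849/64 = 13 - 9245/32 = -8829/32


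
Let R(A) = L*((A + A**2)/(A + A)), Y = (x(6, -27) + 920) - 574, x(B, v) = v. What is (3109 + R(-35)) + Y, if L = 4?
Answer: 3360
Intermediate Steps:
Y = 319 (Y = (-27 + 920) - 574 = 893 - 574 = 319)
R(A) = 2*(A + A**2)/A (R(A) = 4*((A + A**2)/(A + A)) = 4*((A + A**2)/((2*A))) = 4*((A + A**2)*(1/(2*A))) = 4*((A + A**2)/(2*A)) = 2*(A + A**2)/A)
(3109 + R(-35)) + Y = (3109 + (2 + 2*(-35))) + 319 = (3109 + (2 - 70)) + 319 = (3109 - 68) + 319 = 3041 + 319 = 3360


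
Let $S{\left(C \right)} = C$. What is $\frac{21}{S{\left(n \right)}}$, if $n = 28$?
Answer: $\frac{3}{4} \approx 0.75$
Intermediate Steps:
$\frac{21}{S{\left(n \right)}} = \frac{21}{28} = 21 \cdot \frac{1}{28} = \frac{3}{4}$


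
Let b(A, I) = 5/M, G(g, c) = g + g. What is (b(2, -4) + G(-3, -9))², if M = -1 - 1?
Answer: 289/4 ≈ 72.250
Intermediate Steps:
G(g, c) = 2*g
M = -2
b(A, I) = -5/2 (b(A, I) = 5/(-2) = 5*(-½) = -5/2)
(b(2, -4) + G(-3, -9))² = (-5/2 + 2*(-3))² = (-5/2 - 6)² = (-17/2)² = 289/4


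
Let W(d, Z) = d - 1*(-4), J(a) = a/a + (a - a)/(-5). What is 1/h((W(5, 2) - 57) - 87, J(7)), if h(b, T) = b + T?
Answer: -1/134 ≈ -0.0074627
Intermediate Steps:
J(a) = 1 (J(a) = 1 + 0*(-1/5) = 1 + 0 = 1)
W(d, Z) = 4 + d (W(d, Z) = d + 4 = 4 + d)
h(b, T) = T + b
1/h((W(5, 2) - 57) - 87, J(7)) = 1/(1 + (((4 + 5) - 57) - 87)) = 1/(1 + ((9 - 57) - 87)) = 1/(1 + (-48 - 87)) = 1/(1 - 135) = 1/(-134) = -1/134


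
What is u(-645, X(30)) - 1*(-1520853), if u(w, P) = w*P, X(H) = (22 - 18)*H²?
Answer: -801147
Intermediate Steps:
X(H) = 4*H²
u(w, P) = P*w
u(-645, X(30)) - 1*(-1520853) = (4*30²)*(-645) - 1*(-1520853) = (4*900)*(-645) + 1520853 = 3600*(-645) + 1520853 = -2322000 + 1520853 = -801147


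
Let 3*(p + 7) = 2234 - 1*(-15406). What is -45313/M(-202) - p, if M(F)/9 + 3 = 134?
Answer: -6969580/1179 ≈ -5911.4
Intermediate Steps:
p = 5873 (p = -7 + (2234 - 1*(-15406))/3 = -7 + (2234 + 15406)/3 = -7 + (⅓)*17640 = -7 + 5880 = 5873)
M(F) = 1179 (M(F) = -27 + 9*134 = -27 + 1206 = 1179)
-45313/M(-202) - p = -45313/1179 - 1*5873 = -45313*1/1179 - 5873 = -45313/1179 - 5873 = -6969580/1179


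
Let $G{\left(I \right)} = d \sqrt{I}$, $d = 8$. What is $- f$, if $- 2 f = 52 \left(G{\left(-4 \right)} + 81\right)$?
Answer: $2106 + 416 i \approx 2106.0 + 416.0 i$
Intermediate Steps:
$G{\left(I \right)} = 8 \sqrt{I}$
$f = -2106 - 416 i$ ($f = - \frac{52 \left(8 \sqrt{-4} + 81\right)}{2} = - \frac{52 \left(8 \cdot 2 i + 81\right)}{2} = - \frac{52 \left(16 i + 81\right)}{2} = - \frac{52 \left(81 + 16 i\right)}{2} = - \frac{4212 + 832 i}{2} = -2106 - 416 i \approx -2106.0 - 416.0 i$)
$- f = - (-2106 - 416 i) = 2106 + 416 i$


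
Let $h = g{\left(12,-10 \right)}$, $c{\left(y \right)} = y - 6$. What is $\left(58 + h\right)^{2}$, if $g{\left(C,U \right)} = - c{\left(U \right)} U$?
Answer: $10404$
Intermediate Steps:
$c{\left(y \right)} = -6 + y$ ($c{\left(y \right)} = y - 6 = -6 + y$)
$g{\left(C,U \right)} = U \left(6 - U\right)$ ($g{\left(C,U \right)} = - (-6 + U) U = \left(6 - U\right) U = U \left(6 - U\right)$)
$h = -160$ ($h = - 10 \left(6 - -10\right) = - 10 \left(6 + 10\right) = \left(-10\right) 16 = -160$)
$\left(58 + h\right)^{2} = \left(58 - 160\right)^{2} = \left(-102\right)^{2} = 10404$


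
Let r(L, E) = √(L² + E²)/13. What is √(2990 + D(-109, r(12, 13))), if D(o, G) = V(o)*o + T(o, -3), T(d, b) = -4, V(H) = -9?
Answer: √3967 ≈ 62.984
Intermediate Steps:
r(L, E) = √(E² + L²)/13 (r(L, E) = √(E² + L²)*(1/13) = √(E² + L²)/13)
D(o, G) = -4 - 9*o (D(o, G) = -9*o - 4 = -4 - 9*o)
√(2990 + D(-109, r(12, 13))) = √(2990 + (-4 - 9*(-109))) = √(2990 + (-4 + 981)) = √(2990 + 977) = √3967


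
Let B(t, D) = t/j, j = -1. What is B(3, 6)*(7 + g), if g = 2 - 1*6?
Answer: -9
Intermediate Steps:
B(t, D) = -t (B(t, D) = t/(-1) = t*(-1) = -t)
g = -4 (g = 2 - 6 = -4)
B(3, 6)*(7 + g) = (-1*3)*(7 - 4) = -3*3 = -9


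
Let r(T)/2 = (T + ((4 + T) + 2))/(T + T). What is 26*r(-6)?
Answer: 26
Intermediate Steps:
r(T) = (6 + 2*T)/T (r(T) = 2*((T + ((4 + T) + 2))/(T + T)) = 2*((T + (6 + T))/((2*T))) = 2*((6 + 2*T)*(1/(2*T))) = 2*((6 + 2*T)/(2*T)) = (6 + 2*T)/T)
26*r(-6) = 26*(2 + 6/(-6)) = 26*(2 + 6*(-⅙)) = 26*(2 - 1) = 26*1 = 26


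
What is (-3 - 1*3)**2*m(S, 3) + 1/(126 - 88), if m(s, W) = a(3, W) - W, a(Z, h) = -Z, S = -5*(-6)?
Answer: -8207/38 ≈ -215.97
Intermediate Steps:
S = 30
m(s, W) = -3 - W (m(s, W) = -1*3 - W = -3 - W)
(-3 - 1*3)**2*m(S, 3) + 1/(126 - 88) = (-3 - 1*3)**2*(-3 - 1*3) + 1/(126 - 88) = (-3 - 3)**2*(-3 - 3) + 1/38 = (-6)**2*(-6) + 1/38 = 36*(-6) + 1/38 = -216 + 1/38 = -8207/38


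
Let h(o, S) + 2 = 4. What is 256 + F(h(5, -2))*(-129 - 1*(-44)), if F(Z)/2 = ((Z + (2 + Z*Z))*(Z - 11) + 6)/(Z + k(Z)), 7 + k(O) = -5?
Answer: -866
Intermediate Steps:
k(O) = -12 (k(O) = -7 - 5 = -12)
h(o, S) = 2 (h(o, S) = -2 + 4 = 2)
F(Z) = 2*(6 + (-11 + Z)*(2 + Z + Z²))/(-12 + Z) (F(Z) = 2*(((Z + (2 + Z*Z))*(Z - 11) + 6)/(Z - 12)) = 2*(((Z + (2 + Z²))*(-11 + Z) + 6)/(-12 + Z)) = 2*(((2 + Z + Z²)*(-11 + Z) + 6)/(-12 + Z)) = 2*(((-11 + Z)*(2 + Z + Z²) + 6)/(-12 + Z)) = 2*((6 + (-11 + Z)*(2 + Z + Z²))/(-12 + Z)) = 2*(6 + (-11 + Z)*(2 + Z + Z²))/(-12 + Z))
256 + F(h(5, -2))*(-129 - 1*(-44)) = 256 + (2*(-16 + 2³ - 10*2² - 9*2)/(-12 + 2))*(-129 - 1*(-44)) = 256 + (2*(-16 + 8 - 10*4 - 18)/(-10))*(-129 + 44) = 256 + (2*(-⅒)*(-16 + 8 - 40 - 18))*(-85) = 256 + (2*(-⅒)*(-66))*(-85) = 256 + (66/5)*(-85) = 256 - 1122 = -866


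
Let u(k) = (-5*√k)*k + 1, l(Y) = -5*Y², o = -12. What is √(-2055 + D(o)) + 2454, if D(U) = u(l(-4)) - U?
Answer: 2454 + √(-2042 + 1600*I*√5) ≈ 2486.2 + 55.504*I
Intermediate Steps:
u(k) = 1 - 5*k^(3/2) (u(k) = -5*k^(3/2) + 1 = 1 - 5*k^(3/2))
D(U) = 1 - U + 1600*I*√5 (D(U) = (1 - 5*(-320*I*√5)) - U = (1 - (-1600)*I*√5) - U = (1 + 1600*I*√5) - U = 1 - U + 1600*I*√5)
√(-2055 + D(o)) + 2454 = √(-2055 + (1 - 1*(-12) + 1600*I*√5)) + 2454 = √(-2055 + (1 + 12 + 1600*I*√5)) + 2454 = √(-2055 + (13 + 1600*I*√5)) + 2454 = √(-2042 + 1600*I*√5) + 2454 = 2454 + √(-2042 + 1600*I*√5)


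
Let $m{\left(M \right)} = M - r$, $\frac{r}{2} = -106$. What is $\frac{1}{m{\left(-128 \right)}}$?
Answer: $\frac{1}{84} \approx 0.011905$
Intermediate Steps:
$r = -212$ ($r = 2 \left(-106\right) = -212$)
$m{\left(M \right)} = 212 + M$ ($m{\left(M \right)} = M - -212 = M + 212 = 212 + M$)
$\frac{1}{m{\left(-128 \right)}} = \frac{1}{212 - 128} = \frac{1}{84}$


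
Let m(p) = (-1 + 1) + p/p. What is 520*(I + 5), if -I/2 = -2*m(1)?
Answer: 4680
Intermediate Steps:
m(p) = 1 (m(p) = 0 + 1 = 1)
I = 4 (I = -(-4) = -2*(-2) = 4)
520*(I + 5) = 520*(4 + 5) = 520*9 = 4680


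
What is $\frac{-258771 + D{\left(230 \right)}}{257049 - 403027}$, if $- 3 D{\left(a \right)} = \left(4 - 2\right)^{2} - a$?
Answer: $\frac{776087}{437934} \approx 1.7722$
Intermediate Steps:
$D{\left(a \right)} = - \frac{4}{3} + \frac{a}{3}$ ($D{\left(a \right)} = - \frac{\left(4 - 2\right)^{2} - a}{3} = - \frac{2^{2} - a}{3} = - \frac{4 - a}{3} = - \frac{4}{3} + \frac{a}{3}$)
$\frac{-258771 + D{\left(230 \right)}}{257049 - 403027} = \frac{-258771 + \left(- \frac{4}{3} + \frac{1}{3} \cdot 230\right)}{257049 - 403027} = \frac{-258771 + \left(- \frac{4}{3} + \frac{230}{3}\right)}{-145978} = \left(-258771 + \frac{226}{3}\right) \left(- \frac{1}{145978}\right) = \left(- \frac{776087}{3}\right) \left(- \frac{1}{145978}\right) = \frac{776087}{437934}$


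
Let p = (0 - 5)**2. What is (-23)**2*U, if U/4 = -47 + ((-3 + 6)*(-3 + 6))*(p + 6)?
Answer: 490912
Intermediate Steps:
p = 25 (p = (-5)**2 = 25)
U = 928 (U = 4*(-47 + ((-3 + 6)*(-3 + 6))*(25 + 6)) = 4*(-47 + (3*3)*31) = 4*(-47 + 9*31) = 4*(-47 + 279) = 4*232 = 928)
(-23)**2*U = (-23)**2*928 = 529*928 = 490912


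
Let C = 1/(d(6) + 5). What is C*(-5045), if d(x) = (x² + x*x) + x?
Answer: -5045/83 ≈ -60.783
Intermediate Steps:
d(x) = x + 2*x² (d(x) = (x² + x²) + x = 2*x² + x = x + 2*x²)
C = 1/83 (C = 1/(6*(1 + 2*6) + 5) = 1/(6*(1 + 12) + 5) = 1/(6*13 + 5) = 1/(78 + 5) = 1/83 ≈ 0.012048)
C*(-5045) = (1/83)*(-5045) = -5045/83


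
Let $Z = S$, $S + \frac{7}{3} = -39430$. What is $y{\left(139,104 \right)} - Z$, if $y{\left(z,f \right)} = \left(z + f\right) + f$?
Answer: $\frac{119338}{3} \approx 39779.0$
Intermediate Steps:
$S = - \frac{118297}{3}$ ($S = - \frac{7}{3} - 39430 = - \frac{118297}{3} \approx -39432.0$)
$Z = - \frac{118297}{3} \approx -39432.0$
$y{\left(z,f \right)} = z + 2 f$ ($y{\left(z,f \right)} = \left(f + z\right) + f = z + 2 f$)
$y{\left(139,104 \right)} - Z = \left(139 + 2 \cdot 104\right) - - \frac{118297}{3} = \left(139 + 208\right) + \frac{118297}{3} = 347 + \frac{118297}{3} = \frac{119338}{3}$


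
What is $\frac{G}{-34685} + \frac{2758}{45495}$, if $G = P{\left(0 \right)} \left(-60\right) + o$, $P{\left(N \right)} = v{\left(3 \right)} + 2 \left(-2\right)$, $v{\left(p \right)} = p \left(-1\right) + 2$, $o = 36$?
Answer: $\frac{2296426}{45085545} \approx 0.050935$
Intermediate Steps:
$v{\left(p \right)} = 2 - p$ ($v{\left(p \right)} = - p + 2 = 2 - p$)
$P{\left(N \right)} = -5$ ($P{\left(N \right)} = \left(2 - 3\right) + 2 \left(-2\right) = \left(2 - 3\right) - 4 = -1 - 4 = -5$)
$G = 336$ ($G = \left(-5\right) \left(-60\right) + 36 = 300 + 36 = 336$)
$\frac{G}{-34685} + \frac{2758}{45495} = \frac{336}{-34685} + \frac{2758}{45495} = 336 \left(- \frac{1}{34685}\right) + 2758 \cdot \frac{1}{45495} = - \frac{48}{4955} + \frac{2758}{45495} = \frac{2296426}{45085545}$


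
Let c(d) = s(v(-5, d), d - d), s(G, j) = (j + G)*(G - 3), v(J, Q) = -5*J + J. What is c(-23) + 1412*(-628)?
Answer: -886396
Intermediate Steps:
v(J, Q) = -4*J
s(G, j) = (-3 + G)*(G + j) (s(G, j) = (G + j)*(-3 + G) = (-3 + G)*(G + j))
c(d) = 340 (c(d) = (-4*(-5))**2 - (-12)*(-5) - 3*(d - d) + (-4*(-5))*(d - d) = 20**2 - 3*20 - 3*0 + 20*0 = 400 - 60 + 0 + 0 = 340)
c(-23) + 1412*(-628) = 340 + 1412*(-628) = 340 - 886736 = -886396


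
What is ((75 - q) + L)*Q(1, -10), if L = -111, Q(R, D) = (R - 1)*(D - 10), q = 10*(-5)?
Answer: 0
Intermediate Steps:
q = -50
Q(R, D) = (-1 + R)*(-10 + D)
((75 - q) + L)*Q(1, -10) = ((75 - 1*(-50)) - 111)*(10 - 1*(-10) - 10*1 - 10*1) = ((75 + 50) - 111)*(10 + 10 - 10 - 10) = (125 - 111)*0 = 14*0 = 0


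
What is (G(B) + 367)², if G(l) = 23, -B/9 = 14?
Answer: 152100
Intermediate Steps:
B = -126 (B = -9*14 = -126)
(G(B) + 367)² = (23 + 367)² = 390² = 152100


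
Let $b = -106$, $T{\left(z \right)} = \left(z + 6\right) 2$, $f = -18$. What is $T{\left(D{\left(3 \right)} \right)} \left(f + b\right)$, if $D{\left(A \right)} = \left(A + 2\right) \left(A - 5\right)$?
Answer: $992$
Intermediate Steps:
$D{\left(A \right)} = \left(-5 + A\right) \left(2 + A\right)$ ($D{\left(A \right)} = \left(2 + A\right) \left(-5 + A\right) = \left(-5 + A\right) \left(2 + A\right)$)
$T{\left(z \right)} = 12 + 2 z$ ($T{\left(z \right)} = \left(6 + z\right) 2 = 12 + 2 z$)
$T{\left(D{\left(3 \right)} \right)} \left(f + b\right) = \left(12 + 2 \left(-10 + 3^{2} - 9\right)\right) \left(-18 - 106\right) = \left(12 + 2 \left(-10 + 9 - 9\right)\right) \left(-124\right) = \left(12 + 2 \left(-10\right)\right) \left(-124\right) = \left(12 - 20\right) \left(-124\right) = \left(-8\right) \left(-124\right) = 992$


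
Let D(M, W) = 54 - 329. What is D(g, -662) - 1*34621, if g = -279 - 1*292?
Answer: -34896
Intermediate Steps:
g = -571 (g = -279 - 292 = -571)
D(M, W) = -275
D(g, -662) - 1*34621 = -275 - 1*34621 = -275 - 34621 = -34896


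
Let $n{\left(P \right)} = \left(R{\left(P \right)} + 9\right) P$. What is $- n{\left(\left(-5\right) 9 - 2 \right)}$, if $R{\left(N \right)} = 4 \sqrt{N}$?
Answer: $423 + 188 i \sqrt{47} \approx 423.0 + 1288.9 i$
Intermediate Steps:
$n{\left(P \right)} = P \left(9 + 4 \sqrt{P}\right)$ ($n{\left(P \right)} = \left(4 \sqrt{P} + 9\right) P = \left(9 + 4 \sqrt{P}\right) P = P \left(9 + 4 \sqrt{P}\right)$)
$- n{\left(\left(-5\right) 9 - 2 \right)} = - \left(\left(-5\right) 9 - 2\right) \left(9 + 4 \sqrt{\left(-5\right) 9 - 2}\right) = - \left(-45 - 2\right) \left(9 + 4 \sqrt{-45 - 2}\right) = - \left(-47\right) \left(9 + 4 \sqrt{-47}\right) = - \left(-47\right) \left(9 + 4 i \sqrt{47}\right) = - (-423 - 188 i \sqrt{47}) = 423 + 188 i \sqrt{47}$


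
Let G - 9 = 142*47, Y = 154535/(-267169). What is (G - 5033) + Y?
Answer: 440674315/267169 ≈ 1649.4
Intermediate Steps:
Y = -154535/267169 (Y = 154535*(-1/267169) = -154535/267169 ≈ -0.57842)
G = 6683 (G = 9 + 142*47 = 9 + 6674 = 6683)
(G - 5033) + Y = (6683 - 5033) - 154535/267169 = 1650 - 154535/267169 = 440674315/267169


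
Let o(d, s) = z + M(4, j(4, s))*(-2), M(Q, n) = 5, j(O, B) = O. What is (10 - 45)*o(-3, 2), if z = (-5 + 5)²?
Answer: 350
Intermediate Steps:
z = 0 (z = 0² = 0)
o(d, s) = -10 (o(d, s) = 0 + 5*(-2) = 0 - 10 = -10)
(10 - 45)*o(-3, 2) = (10 - 45)*(-10) = -35*(-10) = 350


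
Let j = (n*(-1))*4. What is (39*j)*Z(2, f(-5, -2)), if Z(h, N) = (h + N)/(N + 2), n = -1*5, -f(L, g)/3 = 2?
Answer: 780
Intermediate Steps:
f(L, g) = -6 (f(L, g) = -3*2 = -6)
n = -5
j = 20 (j = -5*(-1)*4 = 5*4 = 20)
Z(h, N) = (N + h)/(2 + N)
(39*j)*Z(2, f(-5, -2)) = (39*20)*((-6 + 2)/(2 - 6)) = 780*(-4/(-4)) = 780*(-1/4*(-4)) = 780*1 = 780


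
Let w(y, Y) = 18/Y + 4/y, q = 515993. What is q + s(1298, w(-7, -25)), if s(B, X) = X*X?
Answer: 15802336701/30625 ≈ 5.1599e+5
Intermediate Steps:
w(y, Y) = 4/y + 18/Y
s(B, X) = X**2
q + s(1298, w(-7, -25)) = 515993 + (4/(-7) + 18/(-25))**2 = 515993 + (4*(-1/7) + 18*(-1/25))**2 = 515993 + (-4/7 - 18/25)**2 = 515993 + (-226/175)**2 = 515993 + 51076/30625 = 15802336701/30625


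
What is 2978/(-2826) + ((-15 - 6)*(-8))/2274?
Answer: -524767/535527 ≈ -0.97991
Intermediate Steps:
2978/(-2826) + ((-15 - 6)*(-8))/2274 = 2978*(-1/2826) - 21*(-8)*(1/2274) = -1489/1413 + 168*(1/2274) = -1489/1413 + 28/379 = -524767/535527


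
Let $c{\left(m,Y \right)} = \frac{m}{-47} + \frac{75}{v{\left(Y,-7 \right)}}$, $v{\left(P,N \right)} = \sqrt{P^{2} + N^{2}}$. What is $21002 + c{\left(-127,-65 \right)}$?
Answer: $\frac{987221}{47} + \frac{75 \sqrt{4274}}{4274} \approx 21006.0$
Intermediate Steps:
$v{\left(P,N \right)} = \sqrt{N^{2} + P^{2}}$
$c{\left(m,Y \right)} = \frac{75}{\sqrt{49 + Y^{2}}} - \frac{m}{47}$ ($c{\left(m,Y \right)} = \frac{m}{-47} + \frac{75}{\sqrt{\left(-7\right)^{2} + Y^{2}}} = m \left(- \frac{1}{47}\right) + \frac{75}{\sqrt{49 + Y^{2}}} = - \frac{m}{47} + \frac{75}{\sqrt{49 + Y^{2}}} = \frac{75}{\sqrt{49 + Y^{2}}} - \frac{m}{47}$)
$21002 + c{\left(-127,-65 \right)} = 21002 + \left(\frac{75}{\sqrt{49 + \left(-65\right)^{2}}} - - \frac{127}{47}\right) = 21002 + \left(\frac{75}{\sqrt{49 + 4225}} + \frac{127}{47}\right) = 21002 + \left(\frac{75}{\sqrt{4274}} + \frac{127}{47}\right) = 21002 + \left(75 \frac{\sqrt{4274}}{4274} + \frac{127}{47}\right) = 21002 + \left(\frac{75 \sqrt{4274}}{4274} + \frac{127}{47}\right) = 21002 + \left(\frac{127}{47} + \frac{75 \sqrt{4274}}{4274}\right) = \frac{987221}{47} + \frac{75 \sqrt{4274}}{4274}$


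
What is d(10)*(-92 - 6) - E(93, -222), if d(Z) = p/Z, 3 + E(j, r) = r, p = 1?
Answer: 1076/5 ≈ 215.20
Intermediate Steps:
E(j, r) = -3 + r
d(Z) = 1/Z
d(10)*(-92 - 6) - E(93, -222) = (-92 - 6)/10 - (-3 - 222) = (⅒)*(-98) - 1*(-225) = -49/5 + 225 = 1076/5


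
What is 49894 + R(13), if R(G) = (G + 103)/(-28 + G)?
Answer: 748294/15 ≈ 49886.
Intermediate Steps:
R(G) = (103 + G)/(-28 + G)
49894 + R(13) = 49894 + (103 + 13)/(-28 + 13) = 49894 + 116/(-15) = 49894 - 1/15*116 = 49894 - 116/15 = 748294/15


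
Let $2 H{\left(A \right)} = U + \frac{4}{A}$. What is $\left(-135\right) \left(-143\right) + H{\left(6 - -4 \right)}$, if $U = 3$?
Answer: $\frac{193067}{10} \approx 19307.0$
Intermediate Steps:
$H{\left(A \right)} = \frac{3}{2} + \frac{2}{A}$ ($H{\left(A \right)} = \frac{3 + \frac{4}{A}}{2} = \frac{3}{2} + \frac{2}{A}$)
$\left(-135\right) \left(-143\right) + H{\left(6 - -4 \right)} = \left(-135\right) \left(-143\right) + \left(\frac{3}{2} + \frac{2}{6 - -4}\right) = 19305 + \left(\frac{3}{2} + \frac{2}{6 + 4}\right) = 19305 + \left(\frac{3}{2} + \frac{2}{10}\right) = 19305 + \left(\frac{3}{2} + 2 \cdot \frac{1}{10}\right) = 19305 + \left(\frac{3}{2} + \frac{1}{5}\right) = 19305 + \frac{17}{10} = \frac{193067}{10}$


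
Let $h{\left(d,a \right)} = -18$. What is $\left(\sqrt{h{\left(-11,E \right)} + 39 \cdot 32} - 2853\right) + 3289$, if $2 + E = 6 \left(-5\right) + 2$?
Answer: $436 + \sqrt{1230} \approx 471.07$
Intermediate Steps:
$E = -30$ ($E = -2 + \left(6 \left(-5\right) + 2\right) = -2 + \left(-30 + 2\right) = -2 - 28 = -30$)
$\left(\sqrt{h{\left(-11,E \right)} + 39 \cdot 32} - 2853\right) + 3289 = \left(\sqrt{-18 + 39 \cdot 32} - 2853\right) + 3289 = \left(\sqrt{-18 + 1248} - 2853\right) + 3289 = \left(\sqrt{1230} - 2853\right) + 3289 = \left(-2853 + \sqrt{1230}\right) + 3289 = 436 + \sqrt{1230}$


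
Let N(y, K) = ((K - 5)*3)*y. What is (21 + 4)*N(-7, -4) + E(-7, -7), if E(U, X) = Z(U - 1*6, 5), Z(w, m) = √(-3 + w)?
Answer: 4725 + 4*I ≈ 4725.0 + 4.0*I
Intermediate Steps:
E(U, X) = √(-9 + U) (E(U, X) = √(-3 + (U - 1*6)) = √(-3 + (U - 6)) = √(-3 + (-6 + U)) = √(-9 + U))
N(y, K) = y*(-15 + 3*K) (N(y, K) = ((-5 + K)*3)*y = (-15 + 3*K)*y = y*(-15 + 3*K))
(21 + 4)*N(-7, -4) + E(-7, -7) = (21 + 4)*(3*(-7)*(-5 - 4)) + √(-9 - 7) = 25*(3*(-7)*(-9)) + √(-16) = 25*189 + 4*I = 4725 + 4*I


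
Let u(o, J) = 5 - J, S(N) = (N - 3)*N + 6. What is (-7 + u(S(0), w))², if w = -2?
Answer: 0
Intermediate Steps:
S(N) = 6 + N*(-3 + N) (S(N) = (-3 + N)*N + 6 = N*(-3 + N) + 6 = 6 + N*(-3 + N))
(-7 + u(S(0), w))² = (-7 + (5 - 1*(-2)))² = (-7 + (5 + 2))² = (-7 + 7)² = 0² = 0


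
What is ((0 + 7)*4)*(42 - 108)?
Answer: -1848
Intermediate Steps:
((0 + 7)*4)*(42 - 108) = (7*4)*(-66) = 28*(-66) = -1848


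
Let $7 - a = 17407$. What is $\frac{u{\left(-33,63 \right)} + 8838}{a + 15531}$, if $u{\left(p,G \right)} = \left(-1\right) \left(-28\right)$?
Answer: $- \frac{8866}{1869} \approx -4.7437$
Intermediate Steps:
$a = -17400$ ($a = 7 - 17407 = -17400$)
$u{\left(p,G \right)} = 28$
$\frac{u{\left(-33,63 \right)} + 8838}{a + 15531} = \frac{28 + 8838}{-17400 + 15531} = \frac{8866}{-1869} = 8866 \left(- \frac{1}{1869}\right) = - \frac{8866}{1869}$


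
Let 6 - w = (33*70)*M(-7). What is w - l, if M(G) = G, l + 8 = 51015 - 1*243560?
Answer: 208729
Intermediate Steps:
l = -192553 (l = -8 + (51015 - 1*243560) = -8 + (51015 - 243560) = -8 - 192545 = -192553)
w = 16176 (w = 6 - 33*70*(-7) = 6 - 2310*(-7) = 6 - 1*(-16170) = 6 + 16170 = 16176)
w - l = 16176 - 1*(-192553) = 16176 + 192553 = 208729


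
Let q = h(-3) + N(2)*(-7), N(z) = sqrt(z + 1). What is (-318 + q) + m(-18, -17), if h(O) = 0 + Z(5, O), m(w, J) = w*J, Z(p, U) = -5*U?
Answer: 3 - 7*sqrt(3) ≈ -9.1244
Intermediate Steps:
N(z) = sqrt(1 + z)
m(w, J) = J*w
h(O) = -5*O (h(O) = 0 - 5*O = -5*O)
q = 15 - 7*sqrt(3) (q = -5*(-3) + sqrt(1 + 2)*(-7) = 15 + sqrt(3)*(-7) = 15 - 7*sqrt(3) ≈ 2.8756)
(-318 + q) + m(-18, -17) = (-318 + (15 - 7*sqrt(3))) - 17*(-18) = (-303 - 7*sqrt(3)) + 306 = 3 - 7*sqrt(3)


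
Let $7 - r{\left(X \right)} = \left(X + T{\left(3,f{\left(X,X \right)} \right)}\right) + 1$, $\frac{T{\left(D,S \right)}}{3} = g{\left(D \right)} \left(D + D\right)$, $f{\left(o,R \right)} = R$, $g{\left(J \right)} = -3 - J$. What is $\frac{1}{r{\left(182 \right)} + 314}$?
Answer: $\frac{1}{246} \approx 0.004065$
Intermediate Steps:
$T{\left(D,S \right)} = 6 D \left(-3 - D\right)$ ($T{\left(D,S \right)} = 3 \left(-3 - D\right) \left(D + D\right) = 3 \left(-3 - D\right) 2 D = 3 \cdot 2 D \left(-3 - D\right) = 6 D \left(-3 - D\right)$)
$r{\left(X \right)} = 114 - X$ ($r{\left(X \right)} = 7 - \left(\left(X - 18 \left(3 + 3\right)\right) + 1\right) = 7 - \left(\left(X - 18 \cdot 6\right) + 1\right) = 7 - \left(\left(X - 108\right) + 1\right) = 7 - \left(\left(-108 + X\right) + 1\right) = 7 - \left(-107 + X\right) = 114 - X$)
$\frac{1}{r{\left(182 \right)} + 314} = \frac{1}{\left(114 - 182\right) + 314} = \frac{1}{-68 + 314} = \frac{1}{246}$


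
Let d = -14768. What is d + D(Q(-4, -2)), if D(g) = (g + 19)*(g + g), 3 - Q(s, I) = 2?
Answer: -14728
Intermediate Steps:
Q(s, I) = 1 (Q(s, I) = 3 - 1*2 = 3 - 2 = 1)
D(g) = 2*g*(19 + g) (D(g) = (19 + g)*(2*g) = 2*g*(19 + g))
d + D(Q(-4, -2)) = -14768 + 2*1*(19 + 1) = -14768 + 2*1*20 = -14768 + 40 = -14728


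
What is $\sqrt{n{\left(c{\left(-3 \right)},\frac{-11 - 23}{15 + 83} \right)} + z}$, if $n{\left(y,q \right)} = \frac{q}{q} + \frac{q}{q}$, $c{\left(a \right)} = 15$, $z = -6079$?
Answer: $i \sqrt{6077} \approx 77.955 i$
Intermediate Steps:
$n{\left(y,q \right)} = 2$ ($n{\left(y,q \right)} = 1 + 1 = 2$)
$\sqrt{n{\left(c{\left(-3 \right)},\frac{-11 - 23}{15 + 83} \right)} + z} = \sqrt{2 - 6079} = \sqrt{-6077} = i \sqrt{6077}$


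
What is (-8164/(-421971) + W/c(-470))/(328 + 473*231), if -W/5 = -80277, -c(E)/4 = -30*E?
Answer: -11260825349/173878281717360 ≈ -6.4763e-5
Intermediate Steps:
c(E) = 120*E (c(E) = -(-120)*E = 120*E)
W = 401385 (W = -5*(-80277) = 401385)
(-8164/(-421971) + W/c(-470))/(328 + 473*231) = (-8164/(-421971) + 401385/((120*(-470))))/(328 + 473*231) = (-8164*(-1/421971) + 401385/(-56400))/(328 + 109263) = (8164/421971 + 401385*(-1/56400))/109591 = (8164/421971 - 26759/3760)*(1/109591) = -11260825349/1586610960*1/109591 = -11260825349/173878281717360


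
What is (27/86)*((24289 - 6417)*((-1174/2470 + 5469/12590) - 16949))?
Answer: -6358354533631548/66859195 ≈ -9.5101e+7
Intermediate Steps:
(27/86)*((24289 - 6417)*((-1174/2470 + 5469/12590) - 16949)) = (27*(1/86))*(17872*((-1174*1/2470 + 5469*(1/12590)) - 16949)) = 27*(17872*((-587/1235 + 5469/12590) - 16949))/86 = 27*(17872*(-127223/3109730 - 16949))/86 = 27*(17872*(-52706940993/3109730))/86 = (27/86)*(-470989224713448/1554865) = -6358354533631548/66859195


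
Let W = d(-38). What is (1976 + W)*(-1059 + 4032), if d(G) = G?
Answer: 5761674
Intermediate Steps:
W = -38
(1976 + W)*(-1059 + 4032) = (1976 - 38)*(-1059 + 4032) = 1938*2973 = 5761674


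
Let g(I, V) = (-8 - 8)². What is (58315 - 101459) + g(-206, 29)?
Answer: -42888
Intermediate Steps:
g(I, V) = 256 (g(I, V) = (-16)² = 256)
(58315 - 101459) + g(-206, 29) = (58315 - 101459) + 256 = -43144 + 256 = -42888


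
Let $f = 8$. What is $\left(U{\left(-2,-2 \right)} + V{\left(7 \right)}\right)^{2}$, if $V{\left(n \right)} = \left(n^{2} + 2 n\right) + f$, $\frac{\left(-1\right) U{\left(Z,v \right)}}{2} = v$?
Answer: $5625$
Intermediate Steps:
$U{\left(Z,v \right)} = - 2 v$
$V{\left(n \right)} = 8 + n^{2} + 2 n$ ($V{\left(n \right)} = \left(n^{2} + 2 n\right) + 8 = 8 + n^{2} + 2 n$)
$\left(U{\left(-2,-2 \right)} + V{\left(7 \right)}\right)^{2} = \left(\left(-2\right) \left(-2\right) + \left(8 + 7^{2} + 2 \cdot 7\right)\right)^{2} = \left(4 + \left(8 + 49 + 14\right)\right)^{2} = \left(4 + 71\right)^{2} = 75^{2} = 5625$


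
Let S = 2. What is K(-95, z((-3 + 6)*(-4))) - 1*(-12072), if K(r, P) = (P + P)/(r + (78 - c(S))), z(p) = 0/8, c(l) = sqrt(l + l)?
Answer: 12072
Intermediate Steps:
c(l) = sqrt(2)*sqrt(l) (c(l) = sqrt(2*l) = sqrt(2)*sqrt(l))
z(p) = 0 (z(p) = 0*(1/8) = 0)
K(r, P) = 2*P/(76 + r) (K(r, P) = (P + P)/(r + (78 - sqrt(2)*sqrt(2))) = (2*P)/(r + (78 - 1*2)) = (2*P)/(r + (78 - 2)) = (2*P)/(r + 76) = (2*P)/(76 + r) = 2*P/(76 + r))
K(-95, z((-3 + 6)*(-4))) - 1*(-12072) = 2*0/(76 - 95) - 1*(-12072) = 2*0/(-19) + 12072 = 2*0*(-1/19) + 12072 = 0 + 12072 = 12072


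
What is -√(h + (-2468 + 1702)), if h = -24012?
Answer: -I*√24778 ≈ -157.41*I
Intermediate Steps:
-√(h + (-2468 + 1702)) = -√(-24012 + (-2468 + 1702)) = -√(-24012 - 766) = -√(-24778) = -I*√24778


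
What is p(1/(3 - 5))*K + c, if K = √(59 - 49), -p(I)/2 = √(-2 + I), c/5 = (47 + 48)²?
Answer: 45125 - 10*I ≈ 45125.0 - 10.0*I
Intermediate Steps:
c = 45125 (c = 5*(47 + 48)² = 5*95² = 5*9025 = 45125)
p(I) = -2*√(-2 + I)
K = √10 ≈ 3.1623
p(1/(3 - 5))*K + c = (-2*√(-2 + 1/(3 - 5)))*√10 + 45125 = (-2*√(-2 + 1/(-2)))*√10 + 45125 = (-2*√(-2 - ½))*√10 + 45125 = (-I*√10)*√10 + 45125 = -10*I + 45125 = 45125 - 10*I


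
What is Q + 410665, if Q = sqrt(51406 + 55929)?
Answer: 410665 + sqrt(107335) ≈ 4.1099e+5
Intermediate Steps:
Q = sqrt(107335) ≈ 327.62
Q + 410665 = sqrt(107335) + 410665 = 410665 + sqrt(107335)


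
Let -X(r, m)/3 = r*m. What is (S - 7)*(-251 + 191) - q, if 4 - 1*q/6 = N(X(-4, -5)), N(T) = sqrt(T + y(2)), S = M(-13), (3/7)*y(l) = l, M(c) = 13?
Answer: -384 + 2*I*sqrt(498) ≈ -384.0 + 44.632*I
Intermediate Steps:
y(l) = 7*l/3
S = 13
X(r, m) = -3*m*r (X(r, m) = -3*r*m = -3*m*r)
N(T) = sqrt(14/3 + T) (N(T) = sqrt(T + (7/3)*2) = sqrt(T + 14/3) = sqrt(14/3 + T))
q = 24 - 2*I*sqrt(498) (q = 24 - 2*sqrt(42 + 9*(-3*(-5)*(-4))) = 24 - 2*sqrt(42 + 9*(-60)) = 24 - 2*sqrt(42 - 540) = 24 - 2*sqrt(-498) = 24 - 2*I*sqrt(498) ≈ 24.0 - 44.632*I)
(S - 7)*(-251 + 191) - q = (13 - 7)*(-251 + 191) - (24 - 2*I*sqrt(498)) = 6*(-60) + (-24 + 2*I*sqrt(498)) = -360 + (-24 + 2*I*sqrt(498)) = -384 + 2*I*sqrt(498)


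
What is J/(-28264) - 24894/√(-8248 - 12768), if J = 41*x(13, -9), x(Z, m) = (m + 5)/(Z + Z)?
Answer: 41/183716 + 12447*I*√5254/5254 ≈ 0.00022317 + 171.72*I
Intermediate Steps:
x(Z, m) = (5 + m)/(2*Z) (x(Z, m) = (5 + m)/((2*Z)) = (5 + m)*(1/(2*Z)) = (5 + m)/(2*Z))
J = -82/13 (J = 41*((½)*(5 - 9)/13) = 41*((½)*(1/13)*(-4)) = 41*(-2/13) = -82/13 ≈ -6.3077)
J/(-28264) - 24894/√(-8248 - 12768) = -82/13/(-28264) - 24894/√(-8248 - 12768) = -82/13*(-1/28264) - 24894*(-I*√5254/10508) = 41/183716 - 24894*(-I*√5254/10508) = 41/183716 - (-12447)*I*√5254/5254 = 41/183716 + 12447*I*√5254/5254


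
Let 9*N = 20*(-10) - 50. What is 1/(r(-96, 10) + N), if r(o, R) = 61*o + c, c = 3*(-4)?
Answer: -9/53062 ≈ -0.00016961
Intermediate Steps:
N = -250/9 (N = (20*(-10) - 50)/9 = (-200 - 50)/9 = (⅑)*(-250) = -250/9 ≈ -27.778)
c = -12
r(o, R) = -12 + 61*o (r(o, R) = 61*o - 12 = -12 + 61*o)
1/(r(-96, 10) + N) = 1/((-12 + 61*(-96)) - 250/9) = 1/((-12 - 5856) - 250/9) = 1/(-5868 - 250/9) = 1/(-53062/9) = -9/53062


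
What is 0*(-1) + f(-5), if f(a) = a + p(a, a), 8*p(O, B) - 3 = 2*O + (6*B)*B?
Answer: 103/8 ≈ 12.875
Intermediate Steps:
p(O, B) = 3/8 + O/4 + 3*B²/4 (p(O, B) = 3/8 + (2*O + (6*B)*B)/8 = 3/8 + (2*O + 6*B²)/8 = 3/8 + (O/4 + 3*B²/4) = 3/8 + O/4 + 3*B²/4)
f(a) = 3/8 + 3*a²/4 + 5*a/4 (f(a) = a + (3/8 + a/4 + 3*a²/4) = 3/8 + 3*a²/4 + 5*a/4)
0*(-1) + f(-5) = 0*(-1) + (3/8 + (¾)*(-5)² + (5/4)*(-5)) = 0 + (3/8 + (¾)*25 - 25/4) = 0 + (3/8 + 75/4 - 25/4) = 0 + 103/8 = 103/8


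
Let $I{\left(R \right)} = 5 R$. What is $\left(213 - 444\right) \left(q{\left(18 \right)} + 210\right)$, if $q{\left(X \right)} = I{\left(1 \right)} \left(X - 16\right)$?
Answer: $-50820$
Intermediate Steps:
$q{\left(X \right)} = -80 + 5 X$ ($q{\left(X \right)} = 5 \cdot 1 \left(X - 16\right) = 5 \left(-16 + X\right) = -80 + 5 X$)
$\left(213 - 444\right) \left(q{\left(18 \right)} + 210\right) = \left(213 - 444\right) \left(\left(-80 + 5 \cdot 18\right) + 210\right) = - 231 \left(\left(-80 + 90\right) + 210\right) = - 231 \left(10 + 210\right) = \left(-231\right) 220 = -50820$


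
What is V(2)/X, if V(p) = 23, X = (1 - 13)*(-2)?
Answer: 23/24 ≈ 0.95833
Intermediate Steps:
X = 24 (X = -12*(-2) = 24)
V(2)/X = 23/24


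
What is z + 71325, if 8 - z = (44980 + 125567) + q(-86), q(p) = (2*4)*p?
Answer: -98526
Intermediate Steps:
q(p) = 8*p
z = -169851 (z = 8 - ((44980 + 125567) + 8*(-86)) = 8 - (170547 - 688) = 8 - 1*169859 = 8 - 169859 = -169851)
z + 71325 = -169851 + 71325 = -98526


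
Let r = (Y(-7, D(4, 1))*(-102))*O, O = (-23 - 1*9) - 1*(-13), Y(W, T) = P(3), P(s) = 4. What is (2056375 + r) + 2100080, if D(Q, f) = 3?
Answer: 4164207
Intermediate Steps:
Y(W, T) = 4
O = -19 (O = (-23 - 9) + 13 = -32 + 13 = -19)
r = 7752 (r = (4*(-102))*(-19) = -408*(-19) = 7752)
(2056375 + r) + 2100080 = (2056375 + 7752) + 2100080 = 2064127 + 2100080 = 4164207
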